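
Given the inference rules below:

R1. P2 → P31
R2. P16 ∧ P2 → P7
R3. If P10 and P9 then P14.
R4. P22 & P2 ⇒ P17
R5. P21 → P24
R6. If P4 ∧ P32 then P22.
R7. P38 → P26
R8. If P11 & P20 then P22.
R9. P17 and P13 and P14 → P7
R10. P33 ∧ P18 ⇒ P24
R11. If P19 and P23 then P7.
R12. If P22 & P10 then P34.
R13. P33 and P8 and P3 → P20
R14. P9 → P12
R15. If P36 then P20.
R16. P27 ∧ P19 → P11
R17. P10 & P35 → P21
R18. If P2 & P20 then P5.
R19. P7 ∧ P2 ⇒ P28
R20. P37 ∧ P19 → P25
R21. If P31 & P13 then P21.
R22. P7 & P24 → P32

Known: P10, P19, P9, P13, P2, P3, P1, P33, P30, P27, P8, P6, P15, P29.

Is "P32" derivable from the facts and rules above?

Yes

P31  (by R1: P2)
P14  (by R3: P10, P9)
P20  (by R13: P33, P8, P3)
P11  (by R16: P27, P19)
P21  (by R21: P31, P13)
P24  (by R5: P21)
P22  (by R8: P11, P20)
P17  (by R4: P22, P2)
P7  (by R9: P17, P13, P14)
P32  (by R22: P7, P24)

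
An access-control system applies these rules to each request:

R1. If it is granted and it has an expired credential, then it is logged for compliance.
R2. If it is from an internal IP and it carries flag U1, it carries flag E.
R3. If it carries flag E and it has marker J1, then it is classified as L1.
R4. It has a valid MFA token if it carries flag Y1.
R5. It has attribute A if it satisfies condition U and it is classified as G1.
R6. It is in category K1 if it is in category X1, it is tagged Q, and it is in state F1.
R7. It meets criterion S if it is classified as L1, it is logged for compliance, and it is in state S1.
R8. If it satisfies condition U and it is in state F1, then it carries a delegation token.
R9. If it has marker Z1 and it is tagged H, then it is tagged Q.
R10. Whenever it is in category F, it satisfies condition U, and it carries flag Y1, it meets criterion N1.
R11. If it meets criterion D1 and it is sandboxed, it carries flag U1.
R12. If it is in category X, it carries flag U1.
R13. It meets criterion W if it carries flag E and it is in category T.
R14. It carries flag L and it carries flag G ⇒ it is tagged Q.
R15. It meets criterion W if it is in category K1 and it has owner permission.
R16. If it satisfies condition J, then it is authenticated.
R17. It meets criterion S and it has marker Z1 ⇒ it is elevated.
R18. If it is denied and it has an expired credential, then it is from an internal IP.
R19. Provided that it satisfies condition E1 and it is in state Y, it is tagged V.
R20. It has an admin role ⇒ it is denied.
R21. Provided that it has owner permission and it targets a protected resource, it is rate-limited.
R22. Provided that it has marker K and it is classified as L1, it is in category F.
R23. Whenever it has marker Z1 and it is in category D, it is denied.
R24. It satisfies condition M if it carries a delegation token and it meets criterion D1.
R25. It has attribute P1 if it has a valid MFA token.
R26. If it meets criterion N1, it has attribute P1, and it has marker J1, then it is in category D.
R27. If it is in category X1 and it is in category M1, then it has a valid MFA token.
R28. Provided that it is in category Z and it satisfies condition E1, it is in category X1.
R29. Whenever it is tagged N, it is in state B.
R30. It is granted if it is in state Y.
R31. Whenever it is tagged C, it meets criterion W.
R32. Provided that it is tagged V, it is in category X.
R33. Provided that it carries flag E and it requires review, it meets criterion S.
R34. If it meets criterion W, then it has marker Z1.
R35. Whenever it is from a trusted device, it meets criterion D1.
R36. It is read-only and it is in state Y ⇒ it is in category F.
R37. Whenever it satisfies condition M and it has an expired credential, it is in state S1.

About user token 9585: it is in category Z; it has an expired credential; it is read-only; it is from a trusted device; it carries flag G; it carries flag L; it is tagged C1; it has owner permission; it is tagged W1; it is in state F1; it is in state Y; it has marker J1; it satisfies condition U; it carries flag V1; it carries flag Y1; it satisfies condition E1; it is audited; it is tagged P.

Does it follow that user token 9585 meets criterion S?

Yes

By R4 (it carries flag Y1): it has a valid MFA token.
By R8 (it satisfies condition U, it is in state F1): it carries a delegation token.
By R14 (it carries flag L, it carries flag G): it is tagged Q.
By R19 (it satisfies condition E1, it is in state Y): it is tagged V.
By R25 (it has a valid MFA token): it has attribute P1.
By R28 (it is in category Z, it satisfies condition E1): it is in category X1.
By R30 (it is in state Y): it is granted.
By R32 (it is tagged V): it is in category X.
By R35 (it is from a trusted device): it meets criterion D1.
By R36 (it is read-only, it is in state Y): it is in category F.
By R1 (it is granted, it has an expired credential): it is logged for compliance.
By R6 (it is in category X1, it is tagged Q, it is in state F1): it is in category K1.
By R10 (it is in category F, it satisfies condition U, it carries flag Y1): it meets criterion N1.
By R12 (it is in category X): it carries flag U1.
By R15 (it is in category K1, it has owner permission): it meets criterion W.
By R24 (it carries a delegation token, it meets criterion D1): it satisfies condition M.
By R26 (it meets criterion N1, it has attribute P1, it has marker J1): it is in category D.
By R34 (it meets criterion W): it has marker Z1.
By R37 (it satisfies condition M, it has an expired credential): it is in state S1.
By R23 (it has marker Z1, it is in category D): it is denied.
By R18 (it is denied, it has an expired credential): it is from an internal IP.
By R2 (it is from an internal IP, it carries flag U1): it carries flag E.
By R3 (it carries flag E, it has marker J1): it is classified as L1.
By R7 (it is classified as L1, it is logged for compliance, it is in state S1): it meets criterion S.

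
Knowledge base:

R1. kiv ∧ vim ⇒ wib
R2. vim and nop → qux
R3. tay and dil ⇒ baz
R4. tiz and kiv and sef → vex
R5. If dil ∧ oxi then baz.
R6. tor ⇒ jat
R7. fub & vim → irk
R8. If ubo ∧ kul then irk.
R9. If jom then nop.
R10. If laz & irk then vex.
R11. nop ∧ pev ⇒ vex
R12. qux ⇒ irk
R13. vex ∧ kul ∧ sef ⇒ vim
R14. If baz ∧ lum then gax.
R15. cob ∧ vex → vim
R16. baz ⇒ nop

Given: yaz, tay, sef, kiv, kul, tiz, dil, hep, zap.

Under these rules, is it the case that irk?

Yes

baz  (by R3: tay, dil)
vex  (by R4: tiz, kiv, sef)
vim  (by R13: vex, kul, sef)
nop  (by R16: baz)
qux  (by R2: vim, nop)
irk  (by R12: qux)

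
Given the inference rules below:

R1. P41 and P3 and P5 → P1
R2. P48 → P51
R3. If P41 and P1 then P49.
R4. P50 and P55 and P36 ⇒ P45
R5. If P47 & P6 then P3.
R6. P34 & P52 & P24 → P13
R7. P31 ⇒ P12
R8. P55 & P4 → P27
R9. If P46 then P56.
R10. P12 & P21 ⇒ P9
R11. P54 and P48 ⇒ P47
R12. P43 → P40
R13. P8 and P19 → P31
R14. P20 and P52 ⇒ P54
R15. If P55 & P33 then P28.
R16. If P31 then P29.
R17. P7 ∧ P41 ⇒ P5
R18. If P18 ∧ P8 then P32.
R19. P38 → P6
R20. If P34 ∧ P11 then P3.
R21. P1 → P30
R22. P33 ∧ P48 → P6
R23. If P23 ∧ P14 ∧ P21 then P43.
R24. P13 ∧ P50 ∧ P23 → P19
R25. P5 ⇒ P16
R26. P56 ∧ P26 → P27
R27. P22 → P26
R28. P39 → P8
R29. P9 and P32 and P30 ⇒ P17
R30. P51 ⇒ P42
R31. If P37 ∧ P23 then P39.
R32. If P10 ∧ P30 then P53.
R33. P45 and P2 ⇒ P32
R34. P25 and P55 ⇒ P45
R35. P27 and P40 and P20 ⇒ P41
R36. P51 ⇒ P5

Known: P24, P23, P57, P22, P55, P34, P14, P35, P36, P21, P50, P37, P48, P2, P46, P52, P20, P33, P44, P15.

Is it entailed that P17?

Yes

P51  (by R2: P48)
P45  (by R4: P50, P55, P36)
P13  (by R6: P34, P52, P24)
P56  (by R9: P46)
P54  (by R14: P20, P52)
P6  (by R22: P33, P48)
P43  (by R23: P23, P14, P21)
P19  (by R24: P13, P50, P23)
P26  (by R27: P22)
P39  (by R31: P37, P23)
P32  (by R33: P45, P2)
P5  (by R36: P51)
P47  (by R11: P54, P48)
P40  (by R12: P43)
P27  (by R26: P56, P26)
P8  (by R28: P39)
P41  (by R35: P27, P40, P20)
P3  (by R5: P47, P6)
P31  (by R13: P8, P19)
P1  (by R1: P41, P3, P5)
P12  (by R7: P31)
P9  (by R10: P12, P21)
P30  (by R21: P1)
P17  (by R29: P9, P32, P30)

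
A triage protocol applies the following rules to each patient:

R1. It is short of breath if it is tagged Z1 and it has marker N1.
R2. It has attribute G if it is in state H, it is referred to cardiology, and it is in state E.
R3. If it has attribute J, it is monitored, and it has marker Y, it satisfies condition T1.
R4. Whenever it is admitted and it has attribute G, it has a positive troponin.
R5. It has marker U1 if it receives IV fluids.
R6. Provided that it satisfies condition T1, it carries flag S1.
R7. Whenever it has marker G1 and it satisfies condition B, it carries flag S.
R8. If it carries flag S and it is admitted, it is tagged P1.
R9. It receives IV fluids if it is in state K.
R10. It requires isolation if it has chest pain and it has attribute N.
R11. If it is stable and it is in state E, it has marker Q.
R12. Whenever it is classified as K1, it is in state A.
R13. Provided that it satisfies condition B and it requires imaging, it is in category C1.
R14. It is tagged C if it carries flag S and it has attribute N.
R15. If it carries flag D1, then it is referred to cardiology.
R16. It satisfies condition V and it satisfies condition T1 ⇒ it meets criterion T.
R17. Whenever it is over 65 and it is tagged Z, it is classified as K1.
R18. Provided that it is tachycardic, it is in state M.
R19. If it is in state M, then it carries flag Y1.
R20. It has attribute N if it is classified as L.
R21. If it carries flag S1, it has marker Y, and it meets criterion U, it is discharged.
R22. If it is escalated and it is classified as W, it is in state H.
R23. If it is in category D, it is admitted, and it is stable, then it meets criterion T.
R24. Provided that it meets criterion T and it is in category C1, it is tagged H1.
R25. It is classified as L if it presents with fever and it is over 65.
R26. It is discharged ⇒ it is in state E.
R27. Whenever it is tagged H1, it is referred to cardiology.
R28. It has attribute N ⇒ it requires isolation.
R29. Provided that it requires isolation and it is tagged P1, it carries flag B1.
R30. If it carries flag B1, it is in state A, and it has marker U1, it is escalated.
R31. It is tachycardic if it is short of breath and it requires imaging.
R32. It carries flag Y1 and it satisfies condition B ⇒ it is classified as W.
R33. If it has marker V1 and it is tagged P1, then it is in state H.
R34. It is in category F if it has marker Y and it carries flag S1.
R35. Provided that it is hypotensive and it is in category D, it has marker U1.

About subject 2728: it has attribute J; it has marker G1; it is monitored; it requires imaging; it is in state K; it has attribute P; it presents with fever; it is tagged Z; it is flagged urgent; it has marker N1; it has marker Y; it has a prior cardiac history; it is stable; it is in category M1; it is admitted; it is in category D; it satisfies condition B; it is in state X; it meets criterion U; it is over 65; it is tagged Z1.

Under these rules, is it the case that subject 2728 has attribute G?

By R1 (it is tagged Z1, it has marker N1): it is short of breath.
By R3 (it has attribute J, it is monitored, it has marker Y): it satisfies condition T1.
By R6 (it satisfies condition T1): it carries flag S1.
By R7 (it has marker G1, it satisfies condition B): it carries flag S.
By R8 (it carries flag S, it is admitted): it is tagged P1.
By R9 (it is in state K): it receives IV fluids.
By R13 (it satisfies condition B, it requires imaging): it is in category C1.
By R17 (it is over 65, it is tagged Z): it is classified as K1.
By R21 (it carries flag S1, it has marker Y, it meets criterion U): it is discharged.
By R23 (it is in category D, it is admitted, it is stable): it meets criterion T.
By R24 (it meets criterion T, it is in category C1): it is tagged H1.
By R25 (it presents with fever, it is over 65): it is classified as L.
By R26 (it is discharged): it is in state E.
By R27 (it is tagged H1): it is referred to cardiology.
By R31 (it is short of breath, it requires imaging): it is tachycardic.
By R5 (it receives IV fluids): it has marker U1.
By R12 (it is classified as K1): it is in state A.
By R18 (it is tachycardic): it is in state M.
By R19 (it is in state M): it carries flag Y1.
By R20 (it is classified as L): it has attribute N.
By R28 (it has attribute N): it requires isolation.
By R29 (it requires isolation, it is tagged P1): it carries flag B1.
By R30 (it carries flag B1, it is in state A, it has marker U1): it is escalated.
By R32 (it carries flag Y1, it satisfies condition B): it is classified as W.
By R22 (it is escalated, it is classified as W): it is in state H.
By R2 (it is in state H, it is referred to cardiology, it is in state E): it has attribute G.

Yes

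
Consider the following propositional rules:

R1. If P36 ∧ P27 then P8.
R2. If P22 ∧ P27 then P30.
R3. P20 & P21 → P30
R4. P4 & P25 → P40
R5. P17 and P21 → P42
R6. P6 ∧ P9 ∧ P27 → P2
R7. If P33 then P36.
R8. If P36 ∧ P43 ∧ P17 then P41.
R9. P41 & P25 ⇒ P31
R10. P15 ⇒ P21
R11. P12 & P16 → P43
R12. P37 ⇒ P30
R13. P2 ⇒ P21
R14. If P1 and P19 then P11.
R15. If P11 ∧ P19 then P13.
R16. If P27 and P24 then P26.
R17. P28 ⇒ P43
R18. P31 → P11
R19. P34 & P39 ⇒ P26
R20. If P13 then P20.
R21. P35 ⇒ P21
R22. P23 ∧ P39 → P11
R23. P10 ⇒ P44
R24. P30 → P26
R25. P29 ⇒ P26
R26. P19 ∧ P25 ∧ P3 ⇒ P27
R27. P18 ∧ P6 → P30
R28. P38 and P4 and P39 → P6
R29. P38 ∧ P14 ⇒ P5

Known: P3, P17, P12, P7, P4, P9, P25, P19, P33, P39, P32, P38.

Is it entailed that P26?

No

Forward chaining from the given facts derives: P40, P36, P27, P6, P8, P2, P21, P42.
Rules concluding P26: R16 needs P24; R19 needs P34; R24 needs P30; R25 needs P29 — none of these are established.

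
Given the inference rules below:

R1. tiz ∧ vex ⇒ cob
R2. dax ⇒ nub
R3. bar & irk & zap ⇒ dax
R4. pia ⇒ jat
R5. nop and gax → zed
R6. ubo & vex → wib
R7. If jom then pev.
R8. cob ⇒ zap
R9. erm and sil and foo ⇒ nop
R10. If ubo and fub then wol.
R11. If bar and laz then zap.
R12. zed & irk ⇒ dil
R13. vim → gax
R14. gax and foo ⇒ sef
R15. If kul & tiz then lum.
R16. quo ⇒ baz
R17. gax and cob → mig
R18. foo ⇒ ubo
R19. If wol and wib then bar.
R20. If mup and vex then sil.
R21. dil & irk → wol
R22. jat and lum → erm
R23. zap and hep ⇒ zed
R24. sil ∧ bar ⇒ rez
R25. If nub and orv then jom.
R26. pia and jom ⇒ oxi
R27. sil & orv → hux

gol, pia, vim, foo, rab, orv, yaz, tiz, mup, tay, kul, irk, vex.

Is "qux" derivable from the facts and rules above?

Forward chaining from the given facts derives: cob, jat, zap, gax, sef, lum, mig, ubo, sil, erm, hux, wib, nop, zed, dil, wol, bar, rez, dax, nub, jom, oxi, pev.
No rule has qux as its conclusion, and it is not among the given facts.

No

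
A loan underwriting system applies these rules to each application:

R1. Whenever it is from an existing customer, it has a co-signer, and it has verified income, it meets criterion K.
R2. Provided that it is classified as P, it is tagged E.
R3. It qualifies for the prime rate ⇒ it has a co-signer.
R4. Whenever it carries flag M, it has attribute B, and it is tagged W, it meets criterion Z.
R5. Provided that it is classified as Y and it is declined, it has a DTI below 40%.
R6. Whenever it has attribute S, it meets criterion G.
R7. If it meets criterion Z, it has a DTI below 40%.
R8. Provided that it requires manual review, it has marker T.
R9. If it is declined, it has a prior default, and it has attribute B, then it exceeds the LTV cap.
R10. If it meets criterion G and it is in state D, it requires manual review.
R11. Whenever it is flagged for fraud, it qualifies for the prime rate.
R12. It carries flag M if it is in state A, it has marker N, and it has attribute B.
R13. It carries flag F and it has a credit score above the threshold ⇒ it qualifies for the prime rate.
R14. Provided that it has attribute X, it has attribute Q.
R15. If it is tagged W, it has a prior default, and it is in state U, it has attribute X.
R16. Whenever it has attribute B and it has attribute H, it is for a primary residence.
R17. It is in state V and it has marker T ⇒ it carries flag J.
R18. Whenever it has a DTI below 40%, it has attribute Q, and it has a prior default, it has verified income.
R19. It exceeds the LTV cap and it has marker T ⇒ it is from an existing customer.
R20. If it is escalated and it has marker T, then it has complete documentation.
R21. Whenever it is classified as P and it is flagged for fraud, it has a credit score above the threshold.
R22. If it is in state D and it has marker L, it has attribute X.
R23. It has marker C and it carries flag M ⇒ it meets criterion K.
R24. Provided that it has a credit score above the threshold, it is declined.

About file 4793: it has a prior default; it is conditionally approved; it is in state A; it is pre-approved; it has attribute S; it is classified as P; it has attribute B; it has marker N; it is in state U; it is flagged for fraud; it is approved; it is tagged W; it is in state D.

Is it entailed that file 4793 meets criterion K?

By R6 (it has attribute S): it meets criterion G.
By R10 (it meets criterion G, it is in state D): it requires manual review.
By R11 (it is flagged for fraud): it qualifies for the prime rate.
By R12 (it is in state A, it has marker N, it has attribute B): it carries flag M.
By R15 (it is tagged W, it has a prior default, it is in state U): it has attribute X.
By R21 (it is classified as P, it is flagged for fraud): it has a credit score above the threshold.
By R24 (it has a credit score above the threshold): it is declined.
By R3 (it qualifies for the prime rate): it has a co-signer.
By R4 (it carries flag M, it has attribute B, it is tagged W): it meets criterion Z.
By R7 (it meets criterion Z): it has a DTI below 40%.
By R8 (it requires manual review): it has marker T.
By R9 (it is declined, it has a prior default, it has attribute B): it exceeds the LTV cap.
By R14 (it has attribute X): it has attribute Q.
By R18 (it has a DTI below 40%, it has attribute Q, it has a prior default): it has verified income.
By R19 (it exceeds the LTV cap, it has marker T): it is from an existing customer.
By R1 (it is from an existing customer, it has a co-signer, it has verified income): it meets criterion K.

Yes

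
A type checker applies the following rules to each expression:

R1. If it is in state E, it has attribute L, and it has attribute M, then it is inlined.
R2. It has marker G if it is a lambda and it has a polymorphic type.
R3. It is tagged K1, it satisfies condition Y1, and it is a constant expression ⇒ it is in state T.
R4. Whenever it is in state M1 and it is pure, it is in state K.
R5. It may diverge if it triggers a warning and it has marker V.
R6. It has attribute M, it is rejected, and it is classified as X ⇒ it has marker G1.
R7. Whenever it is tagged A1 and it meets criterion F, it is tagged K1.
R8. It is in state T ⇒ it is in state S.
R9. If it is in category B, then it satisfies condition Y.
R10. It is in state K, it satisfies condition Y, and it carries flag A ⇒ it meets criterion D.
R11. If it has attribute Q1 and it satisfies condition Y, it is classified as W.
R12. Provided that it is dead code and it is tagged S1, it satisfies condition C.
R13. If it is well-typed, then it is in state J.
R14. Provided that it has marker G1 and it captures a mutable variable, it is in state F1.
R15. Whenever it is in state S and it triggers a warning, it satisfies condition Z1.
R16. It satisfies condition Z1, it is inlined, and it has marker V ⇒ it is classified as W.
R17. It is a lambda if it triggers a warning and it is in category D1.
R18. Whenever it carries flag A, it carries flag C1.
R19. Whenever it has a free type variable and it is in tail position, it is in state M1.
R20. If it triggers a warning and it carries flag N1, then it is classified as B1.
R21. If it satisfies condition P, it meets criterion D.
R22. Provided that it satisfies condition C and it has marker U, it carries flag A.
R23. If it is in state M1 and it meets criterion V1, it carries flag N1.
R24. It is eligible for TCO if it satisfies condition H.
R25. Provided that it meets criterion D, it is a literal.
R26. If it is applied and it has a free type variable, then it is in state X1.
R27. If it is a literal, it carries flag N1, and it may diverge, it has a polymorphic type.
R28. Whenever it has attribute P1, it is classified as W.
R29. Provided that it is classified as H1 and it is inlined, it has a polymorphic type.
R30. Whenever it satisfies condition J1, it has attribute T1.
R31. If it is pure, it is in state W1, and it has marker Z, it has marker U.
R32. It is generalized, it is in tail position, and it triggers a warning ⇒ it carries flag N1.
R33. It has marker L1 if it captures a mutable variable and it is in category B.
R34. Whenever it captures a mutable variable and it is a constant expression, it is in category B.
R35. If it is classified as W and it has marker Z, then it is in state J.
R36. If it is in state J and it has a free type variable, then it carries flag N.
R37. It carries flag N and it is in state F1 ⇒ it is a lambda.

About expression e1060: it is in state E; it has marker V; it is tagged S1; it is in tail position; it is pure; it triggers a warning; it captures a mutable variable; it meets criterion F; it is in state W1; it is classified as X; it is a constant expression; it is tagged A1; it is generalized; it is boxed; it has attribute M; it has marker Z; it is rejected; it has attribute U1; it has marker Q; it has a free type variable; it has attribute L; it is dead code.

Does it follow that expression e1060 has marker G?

No

Forward chaining from the given facts derives: is inlined, may diverge, has marker G1, is tagged K1, satisfies condition C, is in state F1, is in state M1, has marker U, carries flag N1, is in category B, is in state K, satisfies condition Y, is classified as B1, carries flag A, has marker L1, meets criterion D, carries flag C1, is a literal, has a polymorphic type.
The only rule concluding "it has marker G" is R2, which needs "it is a lambda"; that is never established.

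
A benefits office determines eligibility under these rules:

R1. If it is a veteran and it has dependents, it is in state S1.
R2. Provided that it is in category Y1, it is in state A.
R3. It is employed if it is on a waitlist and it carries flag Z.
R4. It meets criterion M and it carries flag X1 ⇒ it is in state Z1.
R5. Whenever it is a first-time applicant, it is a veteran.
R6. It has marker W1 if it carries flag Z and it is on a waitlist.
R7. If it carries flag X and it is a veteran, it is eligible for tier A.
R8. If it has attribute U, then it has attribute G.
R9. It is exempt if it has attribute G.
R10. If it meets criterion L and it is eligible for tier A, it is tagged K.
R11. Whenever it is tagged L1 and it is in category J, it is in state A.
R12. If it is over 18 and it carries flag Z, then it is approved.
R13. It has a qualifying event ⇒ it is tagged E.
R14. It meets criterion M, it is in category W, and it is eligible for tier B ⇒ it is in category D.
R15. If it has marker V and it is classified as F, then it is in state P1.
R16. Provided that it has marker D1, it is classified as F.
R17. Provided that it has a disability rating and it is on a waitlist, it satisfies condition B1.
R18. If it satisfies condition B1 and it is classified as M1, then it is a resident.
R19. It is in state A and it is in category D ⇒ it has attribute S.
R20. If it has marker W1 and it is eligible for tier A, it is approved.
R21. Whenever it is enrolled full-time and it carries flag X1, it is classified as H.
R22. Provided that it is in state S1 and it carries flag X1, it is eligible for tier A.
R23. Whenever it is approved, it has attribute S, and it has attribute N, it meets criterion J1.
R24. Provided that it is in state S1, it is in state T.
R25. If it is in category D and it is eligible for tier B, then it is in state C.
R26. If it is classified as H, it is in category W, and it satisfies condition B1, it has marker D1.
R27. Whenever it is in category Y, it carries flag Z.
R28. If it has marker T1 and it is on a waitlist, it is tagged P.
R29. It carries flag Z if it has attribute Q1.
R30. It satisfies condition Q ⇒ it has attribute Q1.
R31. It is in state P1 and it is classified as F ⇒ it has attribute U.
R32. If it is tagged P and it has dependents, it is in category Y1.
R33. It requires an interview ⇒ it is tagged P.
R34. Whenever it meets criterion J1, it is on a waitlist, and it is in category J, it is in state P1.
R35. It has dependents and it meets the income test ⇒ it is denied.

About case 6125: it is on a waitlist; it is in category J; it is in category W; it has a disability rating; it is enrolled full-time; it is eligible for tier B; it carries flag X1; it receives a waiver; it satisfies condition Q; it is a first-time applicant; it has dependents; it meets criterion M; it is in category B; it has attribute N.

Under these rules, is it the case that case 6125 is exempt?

No

Forward chaining from the given facts derives: is in state Z1, is a veteran, is in category D, satisfies condition B1, is classified as H, is in state C, has marker D1, has attribute Q1, is in state S1, is classified as F, is eligible for tier A, is in state T, carries flag Z, is employed, has marker W1, is approved.
The only rule concluding "it is exempt" is R9, which needs "it has attribute G"; that is never established.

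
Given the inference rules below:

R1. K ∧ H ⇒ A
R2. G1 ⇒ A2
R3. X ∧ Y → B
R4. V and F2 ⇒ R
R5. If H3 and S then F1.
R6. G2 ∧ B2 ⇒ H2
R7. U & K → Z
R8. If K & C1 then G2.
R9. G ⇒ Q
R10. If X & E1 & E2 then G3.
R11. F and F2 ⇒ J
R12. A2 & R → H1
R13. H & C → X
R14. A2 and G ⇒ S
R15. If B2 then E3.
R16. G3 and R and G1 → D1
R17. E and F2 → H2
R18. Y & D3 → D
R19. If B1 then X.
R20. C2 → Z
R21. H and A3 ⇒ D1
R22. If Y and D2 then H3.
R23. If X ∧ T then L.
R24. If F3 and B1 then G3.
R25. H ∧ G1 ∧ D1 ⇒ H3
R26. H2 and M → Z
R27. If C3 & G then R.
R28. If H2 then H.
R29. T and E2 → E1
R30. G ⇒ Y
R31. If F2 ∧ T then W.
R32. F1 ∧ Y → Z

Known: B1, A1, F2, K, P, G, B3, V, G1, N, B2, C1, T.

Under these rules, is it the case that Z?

Forward chaining from the given facts derives: A2, R, G2, Q, H1, S, E3, X, L, Y, W, B, H2, H, A.
Rules concluding Z: R7 needs U; R20 needs C2; R26 needs M; R32 needs F1 — none of these are established.

No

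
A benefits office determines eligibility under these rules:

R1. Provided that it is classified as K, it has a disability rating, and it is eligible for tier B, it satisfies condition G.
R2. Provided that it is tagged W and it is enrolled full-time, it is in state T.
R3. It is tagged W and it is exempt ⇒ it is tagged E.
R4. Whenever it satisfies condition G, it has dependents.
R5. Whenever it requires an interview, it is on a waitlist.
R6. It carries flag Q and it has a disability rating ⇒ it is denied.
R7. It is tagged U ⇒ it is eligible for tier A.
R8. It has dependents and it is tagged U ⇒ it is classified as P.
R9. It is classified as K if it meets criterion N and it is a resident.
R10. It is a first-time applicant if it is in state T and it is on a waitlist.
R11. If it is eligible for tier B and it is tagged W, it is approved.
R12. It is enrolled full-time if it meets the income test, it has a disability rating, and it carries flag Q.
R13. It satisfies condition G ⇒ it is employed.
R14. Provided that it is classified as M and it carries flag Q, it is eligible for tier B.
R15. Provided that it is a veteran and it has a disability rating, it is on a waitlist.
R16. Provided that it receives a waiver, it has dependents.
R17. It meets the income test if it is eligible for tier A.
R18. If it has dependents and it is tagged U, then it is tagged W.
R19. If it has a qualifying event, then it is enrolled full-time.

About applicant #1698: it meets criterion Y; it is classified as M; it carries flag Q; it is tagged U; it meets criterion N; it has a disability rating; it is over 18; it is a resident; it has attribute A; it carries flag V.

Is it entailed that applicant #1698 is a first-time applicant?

No

Forward chaining from the given facts derives: is denied, is eligible for tier A, is classified as K, is eligible for tier B, meets the income test, satisfies condition G, has dependents, is classified as P, is enrolled full-time, is employed, is tagged W, is in state T, is approved.
The only rule concluding "it is a first-time applicant" is R10, which needs "it is on a waitlist"; that is never established.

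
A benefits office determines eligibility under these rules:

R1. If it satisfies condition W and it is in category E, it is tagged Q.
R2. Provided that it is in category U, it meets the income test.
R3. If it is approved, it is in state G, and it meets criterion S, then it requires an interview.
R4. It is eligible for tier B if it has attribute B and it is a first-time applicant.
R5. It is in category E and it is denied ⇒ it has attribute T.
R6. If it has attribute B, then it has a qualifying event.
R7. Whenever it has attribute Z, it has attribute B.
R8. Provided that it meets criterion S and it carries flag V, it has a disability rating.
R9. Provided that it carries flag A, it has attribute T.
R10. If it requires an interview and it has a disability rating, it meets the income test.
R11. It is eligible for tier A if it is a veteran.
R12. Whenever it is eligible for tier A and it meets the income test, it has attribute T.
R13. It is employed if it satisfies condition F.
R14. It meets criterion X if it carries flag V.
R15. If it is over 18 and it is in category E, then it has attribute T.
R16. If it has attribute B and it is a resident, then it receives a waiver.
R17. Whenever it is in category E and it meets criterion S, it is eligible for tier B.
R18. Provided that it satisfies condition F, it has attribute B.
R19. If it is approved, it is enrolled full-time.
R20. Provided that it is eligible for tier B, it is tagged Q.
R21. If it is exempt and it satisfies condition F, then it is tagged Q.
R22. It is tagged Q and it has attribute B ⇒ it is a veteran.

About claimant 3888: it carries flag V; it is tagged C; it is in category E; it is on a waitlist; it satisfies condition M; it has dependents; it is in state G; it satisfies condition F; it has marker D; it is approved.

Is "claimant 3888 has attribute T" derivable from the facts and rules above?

Forward chaining from the given facts derives: is employed, meets criterion X, has attribute B, is enrolled full-time, has a qualifying event.
Rules concluding "it has attribute T": R5 needs "it is denied"; R9 needs "it carries flag A"; R12 needs "it is eligible for tier A"; R15 needs "it is over 18" — none of these are established.

No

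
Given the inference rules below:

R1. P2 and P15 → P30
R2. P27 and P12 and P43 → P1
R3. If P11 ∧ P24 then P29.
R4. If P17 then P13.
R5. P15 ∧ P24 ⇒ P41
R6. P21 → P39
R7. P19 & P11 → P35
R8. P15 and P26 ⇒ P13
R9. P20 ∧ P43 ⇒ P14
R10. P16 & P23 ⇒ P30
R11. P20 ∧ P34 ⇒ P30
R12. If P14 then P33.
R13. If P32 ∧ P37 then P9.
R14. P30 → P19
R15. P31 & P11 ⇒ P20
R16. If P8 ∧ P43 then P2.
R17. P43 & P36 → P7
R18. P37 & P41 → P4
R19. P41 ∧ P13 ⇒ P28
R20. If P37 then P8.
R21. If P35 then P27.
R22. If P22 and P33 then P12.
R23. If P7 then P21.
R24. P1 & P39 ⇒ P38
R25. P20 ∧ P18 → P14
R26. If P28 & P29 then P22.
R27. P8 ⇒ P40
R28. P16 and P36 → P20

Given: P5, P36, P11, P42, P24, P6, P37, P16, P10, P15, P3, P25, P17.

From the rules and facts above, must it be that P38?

No

Forward chaining from the given facts derives: P29, P13, P41, P4, P28, P8, P22, P40, P20.
The only rule concluding P38 is R24, which needs P1; that is never established.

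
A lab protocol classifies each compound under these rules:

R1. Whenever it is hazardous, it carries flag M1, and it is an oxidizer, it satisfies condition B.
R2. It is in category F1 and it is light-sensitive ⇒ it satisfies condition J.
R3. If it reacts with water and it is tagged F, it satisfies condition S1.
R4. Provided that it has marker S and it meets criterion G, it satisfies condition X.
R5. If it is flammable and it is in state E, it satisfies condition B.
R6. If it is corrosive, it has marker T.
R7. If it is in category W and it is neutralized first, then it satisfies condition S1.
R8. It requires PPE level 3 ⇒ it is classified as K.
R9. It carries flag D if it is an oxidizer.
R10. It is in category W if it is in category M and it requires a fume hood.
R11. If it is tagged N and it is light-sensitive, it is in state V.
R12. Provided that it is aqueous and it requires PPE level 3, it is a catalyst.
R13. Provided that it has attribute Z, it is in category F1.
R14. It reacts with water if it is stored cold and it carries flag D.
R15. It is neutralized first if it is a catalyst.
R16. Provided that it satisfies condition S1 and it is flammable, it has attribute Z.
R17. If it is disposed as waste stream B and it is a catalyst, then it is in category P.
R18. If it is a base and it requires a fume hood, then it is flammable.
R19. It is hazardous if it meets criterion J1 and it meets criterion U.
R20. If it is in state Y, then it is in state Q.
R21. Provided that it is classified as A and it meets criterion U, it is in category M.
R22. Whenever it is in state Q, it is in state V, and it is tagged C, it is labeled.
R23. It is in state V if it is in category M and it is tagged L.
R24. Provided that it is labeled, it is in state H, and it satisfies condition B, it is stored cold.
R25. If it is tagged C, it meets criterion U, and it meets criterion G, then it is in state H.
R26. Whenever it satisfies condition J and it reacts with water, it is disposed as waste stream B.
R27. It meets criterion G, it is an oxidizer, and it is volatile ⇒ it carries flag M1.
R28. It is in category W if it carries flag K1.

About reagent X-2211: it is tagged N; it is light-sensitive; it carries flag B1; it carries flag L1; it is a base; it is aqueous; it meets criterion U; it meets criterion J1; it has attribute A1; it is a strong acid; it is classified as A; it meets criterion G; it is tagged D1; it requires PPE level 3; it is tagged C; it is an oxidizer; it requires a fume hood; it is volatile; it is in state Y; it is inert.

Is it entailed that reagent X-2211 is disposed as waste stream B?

By R9 (it is an oxidizer): it carries flag D.
By R11 (it is tagged N, it is light-sensitive): it is in state V.
By R12 (it is aqueous, it requires PPE level 3): it is a catalyst.
By R15 (it is a catalyst): it is neutralized first.
By R18 (it is a base, it requires a fume hood): it is flammable.
By R19 (it meets criterion J1, it meets criterion U): it is hazardous.
By R20 (it is in state Y): it is in state Q.
By R21 (it is classified as A, it meets criterion U): it is in category M.
By R22 (it is in state Q, it is in state V, it is tagged C): it is labeled.
By R25 (it is tagged C, it meets criterion U, it meets criterion G): it is in state H.
By R27 (it meets criterion G, it is an oxidizer, it is volatile): it carries flag M1.
By R1 (it is hazardous, it carries flag M1, it is an oxidizer): it satisfies condition B.
By R10 (it is in category M, it requires a fume hood): it is in category W.
By R24 (it is labeled, it is in state H, it satisfies condition B): it is stored cold.
By R7 (it is in category W, it is neutralized first): it satisfies condition S1.
By R14 (it is stored cold, it carries flag D): it reacts with water.
By R16 (it satisfies condition S1, it is flammable): it has attribute Z.
By R13 (it has attribute Z): it is in category F1.
By R2 (it is in category F1, it is light-sensitive): it satisfies condition J.
By R26 (it satisfies condition J, it reacts with water): it is disposed as waste stream B.

Yes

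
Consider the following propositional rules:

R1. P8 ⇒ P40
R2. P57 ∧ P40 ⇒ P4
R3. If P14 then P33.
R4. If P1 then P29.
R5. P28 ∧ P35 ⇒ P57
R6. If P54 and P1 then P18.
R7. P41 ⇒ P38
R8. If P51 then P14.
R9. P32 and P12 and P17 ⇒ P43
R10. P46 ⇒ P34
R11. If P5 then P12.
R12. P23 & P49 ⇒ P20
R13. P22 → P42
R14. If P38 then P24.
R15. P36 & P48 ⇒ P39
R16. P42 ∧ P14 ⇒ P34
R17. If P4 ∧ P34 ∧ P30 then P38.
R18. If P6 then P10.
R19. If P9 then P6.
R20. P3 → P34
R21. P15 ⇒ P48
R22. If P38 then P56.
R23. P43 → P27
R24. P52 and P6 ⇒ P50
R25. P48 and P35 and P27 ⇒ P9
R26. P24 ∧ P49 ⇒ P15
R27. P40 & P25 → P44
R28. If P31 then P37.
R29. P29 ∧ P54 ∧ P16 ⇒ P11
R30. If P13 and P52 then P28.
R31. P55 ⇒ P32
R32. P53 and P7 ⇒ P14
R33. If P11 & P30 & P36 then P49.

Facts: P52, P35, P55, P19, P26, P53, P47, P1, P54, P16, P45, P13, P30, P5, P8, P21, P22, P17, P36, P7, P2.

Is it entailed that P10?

P40  (by R1: P8)
P29  (by R4: P1)
P12  (by R11: P5)
P42  (by R13: P22)
P11  (by R29: P29, P54, P16)
P28  (by R30: P13, P52)
P32  (by R31: P55)
P14  (by R32: P53, P7)
P49  (by R33: P11, P30, P36)
P57  (by R5: P28, P35)
P43  (by R9: P32, P12, P17)
P34  (by R16: P42, P14)
P27  (by R23: P43)
P4  (by R2: P57, P40)
P38  (by R17: P4, P34, P30)
P24  (by R14: P38)
P15  (by R26: P24, P49)
P48  (by R21: P15)
P9  (by R25: P48, P35, P27)
P6  (by R19: P9)
P10  (by R18: P6)

Yes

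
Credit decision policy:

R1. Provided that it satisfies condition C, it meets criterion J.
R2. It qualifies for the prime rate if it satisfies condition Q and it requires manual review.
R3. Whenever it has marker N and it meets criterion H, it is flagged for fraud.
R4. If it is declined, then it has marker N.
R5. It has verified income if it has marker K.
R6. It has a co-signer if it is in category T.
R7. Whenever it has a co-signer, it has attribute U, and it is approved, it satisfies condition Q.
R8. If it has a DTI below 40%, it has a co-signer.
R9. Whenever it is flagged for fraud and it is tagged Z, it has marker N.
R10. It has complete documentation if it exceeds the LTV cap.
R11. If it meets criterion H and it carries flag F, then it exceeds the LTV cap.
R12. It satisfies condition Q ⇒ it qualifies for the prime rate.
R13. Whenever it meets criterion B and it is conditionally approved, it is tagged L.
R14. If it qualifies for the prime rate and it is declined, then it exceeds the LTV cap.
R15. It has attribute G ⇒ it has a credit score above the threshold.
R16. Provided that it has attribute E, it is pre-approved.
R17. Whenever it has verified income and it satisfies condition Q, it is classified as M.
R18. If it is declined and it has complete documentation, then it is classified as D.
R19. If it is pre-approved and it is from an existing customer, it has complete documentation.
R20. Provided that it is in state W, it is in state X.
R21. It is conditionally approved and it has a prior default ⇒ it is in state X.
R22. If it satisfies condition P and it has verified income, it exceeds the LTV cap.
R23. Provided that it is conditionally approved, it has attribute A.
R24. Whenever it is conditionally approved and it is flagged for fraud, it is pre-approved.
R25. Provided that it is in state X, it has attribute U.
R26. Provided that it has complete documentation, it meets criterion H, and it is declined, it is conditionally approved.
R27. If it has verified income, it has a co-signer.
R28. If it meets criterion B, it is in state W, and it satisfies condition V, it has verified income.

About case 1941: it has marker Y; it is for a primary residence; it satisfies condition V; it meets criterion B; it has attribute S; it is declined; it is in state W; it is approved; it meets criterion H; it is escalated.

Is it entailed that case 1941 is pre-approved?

Yes

By R4 (it is declined): it has marker N.
By R20 (it is in state W): it is in state X.
By R25 (it is in state X): it has attribute U.
By R28 (it meets criterion B, it is in state W, it satisfies condition V): it has verified income.
By R3 (it has marker N, it meets criterion H): it is flagged for fraud.
By R27 (it has verified income): it has a co-signer.
By R7 (it has a co-signer, it has attribute U, it is approved): it satisfies condition Q.
By R12 (it satisfies condition Q): it qualifies for the prime rate.
By R14 (it qualifies for the prime rate, it is declined): it exceeds the LTV cap.
By R10 (it exceeds the LTV cap): it has complete documentation.
By R26 (it has complete documentation, it meets criterion H, it is declined): it is conditionally approved.
By R24 (it is conditionally approved, it is flagged for fraud): it is pre-approved.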